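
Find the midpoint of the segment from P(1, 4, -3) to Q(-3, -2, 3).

M = ((x₁+x₂)/2, (y₁+y₂)/2, (z₁+z₂)/2)
  = ((1 - 3)/2, (4 - 2)/2, (-3 + 3)/2)
  = (-2/2, 2/2, 0/2)
  = (-1, 1, 0)

(-1, 1, 0)


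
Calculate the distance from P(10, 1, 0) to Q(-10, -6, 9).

d = √[(x₂-x₁)² + (y₂-y₁)² + (z₂-z₁)²]
  = √[(-20)² + (-7)² + 9²]
  = √[400 + 49 + 81]
  = √530
  ≈ 23.02

23.02


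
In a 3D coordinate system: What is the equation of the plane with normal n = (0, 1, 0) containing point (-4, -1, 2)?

The plane through P with normal n = (a, b, c) satisfies n·(r - P) = 0,
i.e. ax + by + cz = a·x₀ + b·y₀ + c·z₀.
d = 0·(-4) + 1·(-1) + 0·2
  = 0 - 1 + 0
  = -1
Equation: y = -1

y = -1


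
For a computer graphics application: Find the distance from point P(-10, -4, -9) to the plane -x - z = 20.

distance = |a·x₀ + b·y₀ + c·z₀ - d| / √(a² + b² + c²)
  = |(-1)·(-10) + 0·(-4) + (-1)·(-9) - 20| / √((-1)² + 0² + (-1)²)
  = |10 + 0 + 9 - 20| / √(1 + 0 + 1)
  = |-1| / √2
  = 1 / 1.414
  ≈ 0.7071

0.7071


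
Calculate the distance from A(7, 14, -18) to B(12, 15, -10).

d = √[(x₂-x₁)² + (y₂-y₁)² + (z₂-z₁)²]
  = √[5² + 1² + 8²]
  = √[25 + 1 + 64]
  = √90
  ≈ 9.487

9.487


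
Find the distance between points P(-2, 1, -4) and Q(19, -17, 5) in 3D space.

d = √[(x₂-x₁)² + (y₂-y₁)² + (z₂-z₁)²]
  = √[21² + (-18)² + 9²]
  = √[441 + 324 + 81]
  = √846
  ≈ 29.09

29.09


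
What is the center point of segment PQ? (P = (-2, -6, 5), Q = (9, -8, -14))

M = ((x₁+x₂)/2, (y₁+y₂)/2, (z₁+z₂)/2)
  = ((-2 + 9)/2, (-6 - 8)/2, (5 - 14)/2)
  = (7/2, -14/2, -9/2)
  = (3.5, -7, -4.5)

(3.5, -7, -4.5)


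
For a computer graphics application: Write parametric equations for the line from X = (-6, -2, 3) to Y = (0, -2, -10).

Direction vector d = Y - X = (0 + 6, -2 + 2, -10 - 3) = (6, 0, -13)
Parametric form r = X + t·d:
x = -6 + 6t, y = -2, z = 3 - 13t

x = -6 + 6t, y = -2, z = 3 - 13t


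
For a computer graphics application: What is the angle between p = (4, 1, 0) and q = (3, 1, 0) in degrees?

p·q = 4·3 + 1·1 + 0·0 = 12 + 1 + 0 = 13
|p| = √(4² + 1² + 0²) = √17 ≈ 4.123
|q| = √(3² + 1² + 0²) = √10 ≈ 3.162
cos θ = (p·q)/(|p||q|) = 13/(4.123·3.162) ≈ 0.9971
θ = arccos(0.9971) ≈ 4.399°

4.399°


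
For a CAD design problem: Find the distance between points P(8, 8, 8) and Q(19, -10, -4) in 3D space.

d = √[(x₂-x₁)² + (y₂-y₁)² + (z₂-z₁)²]
  = √[11² + (-18)² + (-12)²]
  = √[121 + 324 + 144]
  = √589
  ≈ 24.27

24.27


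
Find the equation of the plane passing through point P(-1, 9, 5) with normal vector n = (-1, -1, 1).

The plane through P with normal n = (a, b, c) satisfies n·(r - P) = 0,
i.e. ax + by + cz = a·x₀ + b·y₀ + c·z₀.
d = (-1)·(-1) + (-1)·9 + 1·5
  = 1 - 9 + 5
  = -3
Equation: -x - y + z = -3

-x - y + z = -3


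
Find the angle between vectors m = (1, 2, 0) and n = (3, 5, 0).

m·n = 1·3 + 2·5 + 0·0 = 3 + 10 + 0 = 13
|m| = √(1² + 2² + 0²) = √5 ≈ 2.236
|n| = √(3² + 5² + 0²) = √34 ≈ 5.831
cos θ = (m·n)/(|m||n|) = 13/(2.236·5.831) ≈ 0.9971
θ = arccos(0.9971) ≈ 4.399°

4.399°


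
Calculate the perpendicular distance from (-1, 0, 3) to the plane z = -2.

distance = |a·x₀ + b·y₀ + c·z₀ - d| / √(a² + b² + c²)
  = |0·(-1) + 0·0 + 1·3 - (-2)| / √(0² + 0² + 1²)
  = |0 + 0 + 3 + 2| / √(0 + 0 + 1)
  = |5| / √1
  = 5 / 1
  ≈ 5

5


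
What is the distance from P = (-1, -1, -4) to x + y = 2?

distance = |a·x₀ + b·y₀ + c·z₀ - d| / √(a² + b² + c²)
  = |1·(-1) + 1·(-1) + 0·(-4) - 2| / √(1² + 1² + 0²)
  = |-1 - 1 + 0 - 2| / √(1 + 1 + 0)
  = |-4| / √2
  = 4 / 1.414
  ≈ 2.828

2.828


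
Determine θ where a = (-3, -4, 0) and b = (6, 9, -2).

a·b = (-3)·6 + (-4)·9 + 0·(-2) = -18 - 36 + 0 = -54
|a| = √((-3)² + (-4)² + 0²) = √25 ≈ 5
|b| = √(6² + 9² + (-2)²) = √121 ≈ 11
cos θ = (a·b)/(|a||b|) = -54/(5·11) ≈ -0.9818
θ = arccos(-0.9818) ≈ 169.1°

169.1°


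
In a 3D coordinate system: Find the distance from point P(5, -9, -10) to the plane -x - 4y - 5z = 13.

distance = |a·x₀ + b·y₀ + c·z₀ - d| / √(a² + b² + c²)
  = |(-1)·5 + (-4)·(-9) + (-5)·(-10) - 13| / √((-1)² + (-4)² + (-5)²)
  = |-5 + 36 + 50 - 13| / √(1 + 16 + 25)
  = |68| / √42
  = 68 / 6.481
  ≈ 10.49

10.49


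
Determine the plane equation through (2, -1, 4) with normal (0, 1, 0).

The plane through P with normal n = (a, b, c) satisfies n·(r - P) = 0,
i.e. ax + by + cz = a·x₀ + b·y₀ + c·z₀.
d = 0·2 + 1·(-1) + 0·4
  = 0 - 1 + 0
  = -1
Equation: y = -1

y = -1


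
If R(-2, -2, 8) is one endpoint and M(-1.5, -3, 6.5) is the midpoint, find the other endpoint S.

S = 2M - R
  = (2·(-1.5) - (-2), 2·(-3) - (-2), 2·6.5 - 8)
  = (-3 + 2, -6 + 2, 13 - 8)
  = (-1, -4, 5)

(-1, -4, 5)


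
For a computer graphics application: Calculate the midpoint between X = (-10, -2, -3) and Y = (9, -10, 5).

M = ((x₁+x₂)/2, (y₁+y₂)/2, (z₁+z₂)/2)
  = ((-10 + 9)/2, (-2 - 10)/2, (-3 + 5)/2)
  = (-1/2, -12/2, 2/2)
  = (-0.5, -6, 1)

(-0.5, -6, 1)


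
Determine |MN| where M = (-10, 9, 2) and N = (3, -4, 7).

d = √[(x₂-x₁)² + (y₂-y₁)² + (z₂-z₁)²]
  = √[13² + (-13)² + 5²]
  = √[169 + 169 + 25]
  = √363
  ≈ 19.05

19.05


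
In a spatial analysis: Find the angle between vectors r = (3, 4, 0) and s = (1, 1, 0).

r·s = 3·1 + 4·1 + 0·0 = 3 + 4 + 0 = 7
|r| = √(3² + 4² + 0²) = √25 ≈ 5
|s| = √(1² + 1² + 0²) = √2 ≈ 1.414
cos θ = (r·s)/(|r||s|) = 7/(5·1.414) ≈ 0.9899
θ = arccos(0.9899) ≈ 8.13°

8.13°


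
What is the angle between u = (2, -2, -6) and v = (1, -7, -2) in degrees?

u·v = 2·1 + (-2)·(-7) + (-6)·(-2) = 2 + 14 + 12 = 28
|u| = √(2² + (-2)² + (-6)²) = √44 ≈ 6.633
|v| = √(1² + (-7)² + (-2)²) = √54 ≈ 7.348
cos θ = (u·v)/(|u||v|) = 28/(6.633·7.348) ≈ 0.5744
θ = arccos(0.5744) ≈ 54.94°

54.94°


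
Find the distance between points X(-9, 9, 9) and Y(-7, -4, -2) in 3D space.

d = √[(x₂-x₁)² + (y₂-y₁)² + (z₂-z₁)²]
  = √[2² + (-13)² + (-11)²]
  = √[4 + 169 + 121]
  = √294
  ≈ 17.15

17.15


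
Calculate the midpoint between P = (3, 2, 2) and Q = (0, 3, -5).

M = ((x₁+x₂)/2, (y₁+y₂)/2, (z₁+z₂)/2)
  = ((3 + 0)/2, (2 + 3)/2, (2 - 5)/2)
  = (3/2, 5/2, -3/2)
  = (1.5, 2.5, -1.5)

(1.5, 2.5, -1.5)


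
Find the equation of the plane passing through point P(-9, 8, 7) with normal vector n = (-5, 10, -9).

The plane through P with normal n = (a, b, c) satisfies n·(r - P) = 0,
i.e. ax + by + cz = a·x₀ + b·y₀ + c·z₀.
d = (-5)·(-9) + 10·8 + (-9)·7
  = 45 + 80 - 63
  = 62
Equation: -5x + 10y - 9z = 62

-5x + 10y - 9z = 62


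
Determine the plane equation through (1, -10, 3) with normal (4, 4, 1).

The plane through P with normal n = (a, b, c) satisfies n·(r - P) = 0,
i.e. ax + by + cz = a·x₀ + b·y₀ + c·z₀.
d = 4·1 + 4·(-10) + 1·3
  = 4 - 40 + 3
  = -33
Equation: 4x + 4y + z = -33

4x + 4y + z = -33


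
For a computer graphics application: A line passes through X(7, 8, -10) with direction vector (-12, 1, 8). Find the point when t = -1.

P(t) = X + t·d
  = (7 + (-12)·(-1), 8 + 1·(-1), -10 + 8·(-1))
  = (7 + 12, 8 - 1, -10 - 8)
  = (19, 7, -18)

(19, 7, -18)


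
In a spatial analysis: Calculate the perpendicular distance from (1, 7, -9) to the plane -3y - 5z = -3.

distance = |a·x₀ + b·y₀ + c·z₀ - d| / √(a² + b² + c²)
  = |0·1 + (-3)·7 + (-5)·(-9) - (-3)| / √(0² + (-3)² + (-5)²)
  = |0 - 21 + 45 + 3| / √(0 + 9 + 25)
  = |27| / √34
  = 27 / 5.831
  ≈ 4.63

4.63


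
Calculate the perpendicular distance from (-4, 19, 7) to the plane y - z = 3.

distance = |a·x₀ + b·y₀ + c·z₀ - d| / √(a² + b² + c²)
  = |0·(-4) + 1·19 + (-1)·7 - 3| / √(0² + 1² + (-1)²)
  = |0 + 19 - 7 - 3| / √(0 + 1 + 1)
  = |9| / √2
  = 9 / 1.414
  ≈ 6.364

6.364


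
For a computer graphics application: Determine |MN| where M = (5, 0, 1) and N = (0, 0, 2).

d = √[(x₂-x₁)² + (y₂-y₁)² + (z₂-z₁)²]
  = √[(-5)² + 0² + 1²]
  = √[25 + 0 + 1]
  = √26
  ≈ 5.099

5.099


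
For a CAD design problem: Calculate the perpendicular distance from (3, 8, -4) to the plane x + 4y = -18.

distance = |a·x₀ + b·y₀ + c·z₀ - d| / √(a² + b² + c²)
  = |1·3 + 4·8 + 0·(-4) - (-18)| / √(1² + 4² + 0²)
  = |3 + 32 + 0 + 18| / √(1 + 16 + 0)
  = |53| / √17
  = 53 / 4.123
  ≈ 12.85

12.85


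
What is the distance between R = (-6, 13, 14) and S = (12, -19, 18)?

d = √[(x₂-x₁)² + (y₂-y₁)² + (z₂-z₁)²]
  = √[18² + (-32)² + 4²]
  = √[324 + 1024 + 16]
  = √1364
  ≈ 36.93

36.93


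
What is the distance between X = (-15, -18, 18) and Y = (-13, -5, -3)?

d = √[(x₂-x₁)² + (y₂-y₁)² + (z₂-z₁)²]
  = √[2² + 13² + (-21)²]
  = √[4 + 169 + 441]
  = √614
  ≈ 24.78

24.78


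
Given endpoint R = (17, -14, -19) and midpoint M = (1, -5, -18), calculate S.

S = 2M - R
  = (2·1 - 17, 2·(-5) - (-14), 2·(-18) - (-19))
  = (2 - 17, -10 + 14, -36 + 19)
  = (-15, 4, -17)

(-15, 4, -17)


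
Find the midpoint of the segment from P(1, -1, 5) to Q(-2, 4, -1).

M = ((x₁+x₂)/2, (y₁+y₂)/2, (z₁+z₂)/2)
  = ((1 - 2)/2, (-1 + 4)/2, (5 - 1)/2)
  = (-1/2, 3/2, 4/2)
  = (-0.5, 1.5, 2)

(-0.5, 1.5, 2)


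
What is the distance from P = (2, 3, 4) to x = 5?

distance = |a·x₀ + b·y₀ + c·z₀ - d| / √(a² + b² + c²)
  = |1·2 + 0·3 + 0·4 - 5| / √(1² + 0² + 0²)
  = |2 + 0 + 0 - 5| / √(1 + 0 + 0)
  = |-3| / √1
  = 3 / 1
  ≈ 3

3


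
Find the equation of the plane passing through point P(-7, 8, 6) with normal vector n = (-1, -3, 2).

The plane through P with normal n = (a, b, c) satisfies n·(r - P) = 0,
i.e. ax + by + cz = a·x₀ + b·y₀ + c·z₀.
d = (-1)·(-7) + (-3)·8 + 2·6
  = 7 - 24 + 12
  = -5
Equation: -x - 3y + 2z = -5

-x - 3y + 2z = -5


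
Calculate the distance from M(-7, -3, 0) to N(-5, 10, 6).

d = √[(x₂-x₁)² + (y₂-y₁)² + (z₂-z₁)²]
  = √[2² + 13² + 6²]
  = √[4 + 169 + 36]
  = √209
  ≈ 14.46

14.46


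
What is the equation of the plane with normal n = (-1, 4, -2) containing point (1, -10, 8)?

The plane through P with normal n = (a, b, c) satisfies n·(r - P) = 0,
i.e. ax + by + cz = a·x₀ + b·y₀ + c·z₀.
d = (-1)·1 + 4·(-10) + (-2)·8
  = -1 - 40 - 16
  = -57
Equation: -x + 4y - 2z = -57

-x + 4y - 2z = -57


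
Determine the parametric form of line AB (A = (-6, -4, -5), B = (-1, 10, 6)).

Direction vector d = B - A = (-1 + 6, 10 + 4, 6 + 5) = (5, 14, 11)
Parametric form r = A + t·d:
x = -6 + 5t, y = -4 + 14t, z = -5 + 11t

x = -6 + 5t, y = -4 + 14t, z = -5 + 11t


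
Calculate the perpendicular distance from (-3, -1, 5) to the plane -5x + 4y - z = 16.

distance = |a·x₀ + b·y₀ + c·z₀ - d| / √(a² + b² + c²)
  = |(-5)·(-3) + 4·(-1) + (-1)·5 - 16| / √((-5)² + 4² + (-1)²)
  = |15 - 4 - 5 - 16| / √(25 + 16 + 1)
  = |-10| / √42
  = 10 / 6.481
  ≈ 1.543

1.543


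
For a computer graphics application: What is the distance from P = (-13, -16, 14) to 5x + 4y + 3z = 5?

distance = |a·x₀ + b·y₀ + c·z₀ - d| / √(a² + b² + c²)
  = |5·(-13) + 4·(-16) + 3·14 - 5| / √(5² + 4² + 3²)
  = |-65 - 64 + 42 - 5| / √(25 + 16 + 9)
  = |-92| / √50
  = 92 / 7.071
  ≈ 13.01

13.01


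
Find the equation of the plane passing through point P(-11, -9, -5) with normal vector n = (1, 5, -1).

The plane through P with normal n = (a, b, c) satisfies n·(r - P) = 0,
i.e. ax + by + cz = a·x₀ + b·y₀ + c·z₀.
d = 1·(-11) + 5·(-9) + (-1)·(-5)
  = -11 - 45 + 5
  = -51
Equation: x + 5y - z = -51

x + 5y - z = -51


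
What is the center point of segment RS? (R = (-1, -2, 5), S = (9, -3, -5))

M = ((x₁+x₂)/2, (y₁+y₂)/2, (z₁+z₂)/2)
  = ((-1 + 9)/2, (-2 - 3)/2, (5 - 5)/2)
  = (8/2, -5/2, 0/2)
  = (4, -2.5, 0)

(4, -2.5, 0)


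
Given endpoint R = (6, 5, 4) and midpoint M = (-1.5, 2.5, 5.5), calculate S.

S = 2M - R
  = (2·(-1.5) - 6, 2·2.5 - 5, 2·5.5 - 4)
  = (-3 - 6, 5 - 5, 11 - 4)
  = (-9, 0, 7)

(-9, 0, 7)


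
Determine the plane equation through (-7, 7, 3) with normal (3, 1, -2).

The plane through P with normal n = (a, b, c) satisfies n·(r - P) = 0,
i.e. ax + by + cz = a·x₀ + b·y₀ + c·z₀.
d = 3·(-7) + 1·7 + (-2)·3
  = -21 + 7 - 6
  = -20
Equation: 3x + y - 2z = -20

3x + y - 2z = -20


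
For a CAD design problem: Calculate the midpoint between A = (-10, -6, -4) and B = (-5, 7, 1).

M = ((x₁+x₂)/2, (y₁+y₂)/2, (z₁+z₂)/2)
  = ((-10 - 5)/2, (-6 + 7)/2, (-4 + 1)/2)
  = (-15/2, 1/2, -3/2)
  = (-7.5, 0.5, -1.5)

(-7.5, 0.5, -1.5)


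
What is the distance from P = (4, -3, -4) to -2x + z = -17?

distance = |a·x₀ + b·y₀ + c·z₀ - d| / √(a² + b² + c²)
  = |(-2)·4 + 0·(-3) + 1·(-4) - (-17)| / √((-2)² + 0² + 1²)
  = |-8 + 0 - 4 + 17| / √(4 + 0 + 1)
  = |5| / √5
  = 5 / 2.236
  ≈ 2.236

2.236


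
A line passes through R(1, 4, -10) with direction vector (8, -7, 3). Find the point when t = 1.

P(t) = R + t·d
  = (1 + 8·1, 4 + (-7)·1, -10 + 3·1)
  = (1 + 8, 4 - 7, -10 + 3)
  = (9, -3, -7)

(9, -3, -7)


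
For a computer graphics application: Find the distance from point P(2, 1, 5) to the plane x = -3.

distance = |a·x₀ + b·y₀ + c·z₀ - d| / √(a² + b² + c²)
  = |1·2 + 0·1 + 0·5 - (-3)| / √(1² + 0² + 0²)
  = |2 + 0 + 0 + 3| / √(1 + 0 + 0)
  = |5| / √1
  = 5 / 1
  ≈ 5

5


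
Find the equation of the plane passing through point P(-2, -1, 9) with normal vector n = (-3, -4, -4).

The plane through P with normal n = (a, b, c) satisfies n·(r - P) = 0,
i.e. ax + by + cz = a·x₀ + b·y₀ + c·z₀.
d = (-3)·(-2) + (-4)·(-1) + (-4)·9
  = 6 + 4 - 36
  = -26
Equation: -3x - 4y - 4z = -26

-3x - 4y - 4z = -26


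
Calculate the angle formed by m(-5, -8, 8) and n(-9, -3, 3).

m·n = (-5)·(-9) + (-8)·(-3) + 8·3 = 45 + 24 + 24 = 93
|m| = √((-5)² + (-8)² + 8²) = √153 ≈ 12.37
|n| = √((-9)² + (-3)² + 3²) = √99 ≈ 9.95
cos θ = (m·n)/(|m||n|) = 93/(12.37·9.95) ≈ 0.7556
θ = arccos(0.7556) ≈ 40.92°

40.92°


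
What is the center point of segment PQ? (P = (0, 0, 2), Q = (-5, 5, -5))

M = ((x₁+x₂)/2, (y₁+y₂)/2, (z₁+z₂)/2)
  = ((0 - 5)/2, (0 + 5)/2, (2 - 5)/2)
  = (-5/2, 5/2, -3/2)
  = (-2.5, 2.5, -1.5)

(-2.5, 2.5, -1.5)


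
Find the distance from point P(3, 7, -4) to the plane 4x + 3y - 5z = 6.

distance = |a·x₀ + b·y₀ + c·z₀ - d| / √(a² + b² + c²)
  = |4·3 + 3·7 + (-5)·(-4) - 6| / √(4² + 3² + (-5)²)
  = |12 + 21 + 20 - 6| / √(16 + 9 + 25)
  = |47| / √50
  = 47 / 7.071
  ≈ 6.647

6.647


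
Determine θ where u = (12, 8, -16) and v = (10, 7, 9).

u·v = 12·10 + 8·7 + (-16)·9 = 120 + 56 - 144 = 32
|u| = √(12² + 8² + (-16)²) = √464 ≈ 21.54
|v| = √(10² + 7² + 9²) = √230 ≈ 15.17
cos θ = (u·v)/(|u||v|) = 32/(21.54·15.17) ≈ 0.09796
θ = arccos(0.09796) ≈ 84.38°

84.38°


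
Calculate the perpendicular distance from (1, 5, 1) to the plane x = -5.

distance = |a·x₀ + b·y₀ + c·z₀ - d| / √(a² + b² + c²)
  = |1·1 + 0·5 + 0·1 - (-5)| / √(1² + 0² + 0²)
  = |1 + 0 + 0 + 5| / √(1 + 0 + 0)
  = |6| / √1
  = 6 / 1
  ≈ 6

6


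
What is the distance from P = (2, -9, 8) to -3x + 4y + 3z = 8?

distance = |a·x₀ + b·y₀ + c·z₀ - d| / √(a² + b² + c²)
  = |(-3)·2 + 4·(-9) + 3·8 - 8| / √((-3)² + 4² + 3²)
  = |-6 - 36 + 24 - 8| / √(9 + 16 + 9)
  = |-26| / √34
  = 26 / 5.831
  ≈ 4.459

4.459


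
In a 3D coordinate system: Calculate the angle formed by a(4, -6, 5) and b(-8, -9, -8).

a·b = 4·(-8) + (-6)·(-9) + 5·(-8) = -32 + 54 - 40 = -18
|a| = √(4² + (-6)² + 5²) = √77 ≈ 8.775
|b| = √((-8)² + (-9)² + (-8)²) = √209 ≈ 14.46
cos θ = (a·b)/(|a||b|) = -18/(8.775·14.46) ≈ -0.1419
θ = arccos(-0.1419) ≈ 98.16°

98.16°


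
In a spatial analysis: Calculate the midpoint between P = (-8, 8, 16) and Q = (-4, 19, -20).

M = ((x₁+x₂)/2, (y₁+y₂)/2, (z₁+z₂)/2)
  = ((-8 - 4)/2, (8 + 19)/2, (16 - 20)/2)
  = (-12/2, 27/2, -4/2)
  = (-6, 13.5, -2)

(-6, 13.5, -2)


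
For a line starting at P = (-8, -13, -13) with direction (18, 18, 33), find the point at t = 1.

P(t) = P + t·d
  = (-8 + 18·1, -13 + 18·1, -13 + 33·1)
  = (-8 + 18, -13 + 18, -13 + 33)
  = (10, 5, 20)

(10, 5, 20)


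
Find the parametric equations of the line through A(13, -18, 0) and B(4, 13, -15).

Direction vector d = B - A = (4 - 13, 13 + 18, -15 + 0) = (-9, 31, -15)
Parametric form r = A + t·d:
x = 13 - 9t, y = -18 + 31t, z = 0 - 15t

x = 13 - 9t, y = -18 + 31t, z = 0 - 15t


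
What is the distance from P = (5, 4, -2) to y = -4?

distance = |a·x₀ + b·y₀ + c·z₀ - d| / √(a² + b² + c²)
  = |0·5 + 1·4 + 0·(-2) - (-4)| / √(0² + 1² + 0²)
  = |0 + 4 + 0 + 4| / √(0 + 1 + 0)
  = |8| / √1
  = 8 / 1
  ≈ 8

8


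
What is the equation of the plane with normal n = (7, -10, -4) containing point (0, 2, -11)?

The plane through P with normal n = (a, b, c) satisfies n·(r - P) = 0,
i.e. ax + by + cz = a·x₀ + b·y₀ + c·z₀.
d = 7·0 + (-10)·2 + (-4)·(-11)
  = 0 - 20 + 44
  = 24
Equation: 7x - 10y - 4z = 24

7x - 10y - 4z = 24


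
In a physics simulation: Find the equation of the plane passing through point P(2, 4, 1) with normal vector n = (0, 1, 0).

The plane through P with normal n = (a, b, c) satisfies n·(r - P) = 0,
i.e. ax + by + cz = a·x₀ + b·y₀ + c·z₀.
d = 0·2 + 1·4 + 0·1
  = 0 + 4 + 0
  = 4
Equation: y = 4

y = 4


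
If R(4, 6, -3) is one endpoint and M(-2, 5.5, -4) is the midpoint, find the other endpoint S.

S = 2M - R
  = (2·(-2) - 4, 2·5.5 - 6, 2·(-4) - (-3))
  = (-4 - 4, 11 - 6, -8 + 3)
  = (-8, 5, -5)

(-8, 5, -5)


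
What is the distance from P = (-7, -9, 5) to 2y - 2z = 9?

distance = |a·x₀ + b·y₀ + c·z₀ - d| / √(a² + b² + c²)
  = |0·(-7) + 2·(-9) + (-2)·5 - 9| / √(0² + 2² + (-2)²)
  = |0 - 18 - 10 - 9| / √(0 + 4 + 4)
  = |-37| / √8
  = 37 / 2.828
  ≈ 13.08

13.08


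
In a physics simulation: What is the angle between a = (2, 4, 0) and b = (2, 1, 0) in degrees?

a·b = 2·2 + 4·1 + 0·0 = 4 + 4 + 0 = 8
|a| = √(2² + 4² + 0²) = √20 ≈ 4.472
|b| = √(2² + 1² + 0²) = √5 ≈ 2.236
cos θ = (a·b)/(|a||b|) = 8/(4.472·2.236) ≈ 0.8
θ = arccos(0.8) ≈ 36.87°

36.87°


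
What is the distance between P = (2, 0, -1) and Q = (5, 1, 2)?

d = √[(x₂-x₁)² + (y₂-y₁)² + (z₂-z₁)²]
  = √[3² + 1² + 3²]
  = √[9 + 1 + 9]
  = √19
  ≈ 4.359

4.359


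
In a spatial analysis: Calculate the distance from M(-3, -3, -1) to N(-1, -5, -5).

d = √[(x₂-x₁)² + (y₂-y₁)² + (z₂-z₁)²]
  = √[2² + (-2)² + (-4)²]
  = √[4 + 4 + 16]
  = √24
  ≈ 4.899

4.899


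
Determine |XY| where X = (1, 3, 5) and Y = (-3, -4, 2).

d = √[(x₂-x₁)² + (y₂-y₁)² + (z₂-z₁)²]
  = √[(-4)² + (-7)² + (-3)²]
  = √[16 + 49 + 9]
  = √74
  ≈ 8.602

8.602


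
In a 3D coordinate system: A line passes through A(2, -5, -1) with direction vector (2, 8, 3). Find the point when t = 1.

P(t) = A + t·d
  = (2 + 2·1, -5 + 8·1, -1 + 3·1)
  = (2 + 2, -5 + 8, -1 + 3)
  = (4, 3, 2)

(4, 3, 2)


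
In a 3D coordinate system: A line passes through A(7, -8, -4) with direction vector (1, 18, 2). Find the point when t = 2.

P(t) = A + t·d
  = (7 + 1·2, -8 + 18·2, -4 + 2·2)
  = (7 + 2, -8 + 36, -4 + 4)
  = (9, 28, 0)

(9, 28, 0)


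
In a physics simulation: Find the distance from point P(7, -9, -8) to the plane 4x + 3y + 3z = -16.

distance = |a·x₀ + b·y₀ + c·z₀ - d| / √(a² + b² + c²)
  = |4·7 + 3·(-9) + 3·(-8) - (-16)| / √(4² + 3² + 3²)
  = |28 - 27 - 24 + 16| / √(16 + 9 + 9)
  = |-7| / √34
  = 7 / 5.831
  ≈ 1.2

1.2


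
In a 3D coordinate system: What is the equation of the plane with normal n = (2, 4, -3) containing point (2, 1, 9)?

The plane through P with normal n = (a, b, c) satisfies n·(r - P) = 0,
i.e. ax + by + cz = a·x₀ + b·y₀ + c·z₀.
d = 2·2 + 4·1 + (-3)·9
  = 4 + 4 - 27
  = -19
Equation: 2x + 4y - 3z = -19

2x + 4y - 3z = -19


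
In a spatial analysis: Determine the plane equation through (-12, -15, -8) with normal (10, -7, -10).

The plane through P with normal n = (a, b, c) satisfies n·(r - P) = 0,
i.e. ax + by + cz = a·x₀ + b·y₀ + c·z₀.
d = 10·(-12) + (-7)·(-15) + (-10)·(-8)
  = -120 + 105 + 80
  = 65
Equation: 10x - 7y - 10z = 65

10x - 7y - 10z = 65


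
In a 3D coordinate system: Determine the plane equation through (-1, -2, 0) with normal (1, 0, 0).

The plane through P with normal n = (a, b, c) satisfies n·(r - P) = 0,
i.e. ax + by + cz = a·x₀ + b·y₀ + c·z₀.
d = 1·(-1) + 0·(-2) + 0·0
  = -1 + 0 + 0
  = -1
Equation: x = -1

x = -1


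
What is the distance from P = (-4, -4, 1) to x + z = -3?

distance = |a·x₀ + b·y₀ + c·z₀ - d| / √(a² + b² + c²)
  = |1·(-4) + 0·(-4) + 1·1 - (-3)| / √(1² + 0² + 1²)
  = |-4 + 0 + 1 + 3| / √(1 + 0 + 1)
  = |0| / √2
  = 0 / 1.414
  ≈ 0

0


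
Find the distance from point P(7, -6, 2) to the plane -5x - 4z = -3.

distance = |a·x₀ + b·y₀ + c·z₀ - d| / √(a² + b² + c²)
  = |(-5)·7 + 0·(-6) + (-4)·2 - (-3)| / √((-5)² + 0² + (-4)²)
  = |-35 + 0 - 8 + 3| / √(25 + 0 + 16)
  = |-40| / √41
  = 40 / 6.403
  ≈ 6.247

6.247


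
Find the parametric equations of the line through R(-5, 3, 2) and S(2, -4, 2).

Direction vector d = S - R = (2 + 5, -4 - 3, 2 - 2) = (7, -7, 0)
Parametric form r = R + t·d:
x = -5 + 7t, y = 3 - 7t, z = 2

x = -5 + 7t, y = 3 - 7t, z = 2


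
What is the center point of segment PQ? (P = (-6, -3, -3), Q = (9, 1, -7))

M = ((x₁+x₂)/2, (y₁+y₂)/2, (z₁+z₂)/2)
  = ((-6 + 9)/2, (-3 + 1)/2, (-3 - 7)/2)
  = (3/2, -2/2, -10/2)
  = (1.5, -1, -5)

(1.5, -1, -5)


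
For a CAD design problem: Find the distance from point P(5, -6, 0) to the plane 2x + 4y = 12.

distance = |a·x₀ + b·y₀ + c·z₀ - d| / √(a² + b² + c²)
  = |2·5 + 4·(-6) + 0·0 - 12| / √(2² + 4² + 0²)
  = |10 - 24 + 0 - 12| / √(4 + 16 + 0)
  = |-26| / √20
  = 26 / 4.472
  ≈ 5.814

5.814


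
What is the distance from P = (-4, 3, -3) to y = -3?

distance = |a·x₀ + b·y₀ + c·z₀ - d| / √(a² + b² + c²)
  = |0·(-4) + 1·3 + 0·(-3) - (-3)| / √(0² + 1² + 0²)
  = |0 + 3 + 0 + 3| / √(0 + 1 + 0)
  = |6| / √1
  = 6 / 1
  ≈ 6

6


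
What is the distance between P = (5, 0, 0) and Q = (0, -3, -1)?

d = √[(x₂-x₁)² + (y₂-y₁)² + (z₂-z₁)²]
  = √[(-5)² + (-3)² + (-1)²]
  = √[25 + 9 + 1]
  = √35
  ≈ 5.916

5.916


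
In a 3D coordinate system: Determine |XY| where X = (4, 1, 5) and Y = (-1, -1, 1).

d = √[(x₂-x₁)² + (y₂-y₁)² + (z₂-z₁)²]
  = √[(-5)² + (-2)² + (-4)²]
  = √[25 + 4 + 16]
  = √45
  ≈ 6.708

6.708


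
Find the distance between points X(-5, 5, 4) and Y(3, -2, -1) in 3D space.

d = √[(x₂-x₁)² + (y₂-y₁)² + (z₂-z₁)²]
  = √[8² + (-7)² + (-5)²]
  = √[64 + 49 + 25]
  = √138
  ≈ 11.75

11.75


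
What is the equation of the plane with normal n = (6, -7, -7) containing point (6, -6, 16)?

The plane through P with normal n = (a, b, c) satisfies n·(r - P) = 0,
i.e. ax + by + cz = a·x₀ + b·y₀ + c·z₀.
d = 6·6 + (-7)·(-6) + (-7)·16
  = 36 + 42 - 112
  = -34
Equation: 6x - 7y - 7z = -34

6x - 7y - 7z = -34


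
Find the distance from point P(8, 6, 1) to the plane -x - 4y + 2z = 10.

distance = |a·x₀ + b·y₀ + c·z₀ - d| / √(a² + b² + c²)
  = |(-1)·8 + (-4)·6 + 2·1 - 10| / √((-1)² + (-4)² + 2²)
  = |-8 - 24 + 2 - 10| / √(1 + 16 + 4)
  = |-40| / √21
  = 40 / 4.583
  ≈ 8.729

8.729


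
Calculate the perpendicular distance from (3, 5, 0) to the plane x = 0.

distance = |a·x₀ + b·y₀ + c·z₀ - d| / √(a² + b² + c²)
  = |1·3 + 0·5 + 0·0 - 0| / √(1² + 0² + 0²)
  = |3 + 0 + 0 + 0| / √(1 + 0 + 0)
  = |3| / √1
  = 3 / 1
  ≈ 3

3


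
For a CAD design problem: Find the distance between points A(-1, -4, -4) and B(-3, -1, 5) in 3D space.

d = √[(x₂-x₁)² + (y₂-y₁)² + (z₂-z₁)²]
  = √[(-2)² + 3² + 9²]
  = √[4 + 9 + 81]
  = √94
  ≈ 9.695

9.695


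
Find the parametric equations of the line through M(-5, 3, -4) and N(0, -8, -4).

Direction vector d = N - M = (0 + 5, -8 - 3, -4 + 4) = (5, -11, 0)
Parametric form r = M + t·d:
x = -5 + 5t, y = 3 - 11t, z = -4

x = -5 + 5t, y = 3 - 11t, z = -4


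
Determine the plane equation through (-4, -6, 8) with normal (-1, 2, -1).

The plane through P with normal n = (a, b, c) satisfies n·(r - P) = 0,
i.e. ax + by + cz = a·x₀ + b·y₀ + c·z₀.
d = (-1)·(-4) + 2·(-6) + (-1)·8
  = 4 - 12 - 8
  = -16
Equation: -x + 2y - z = -16

-x + 2y - z = -16


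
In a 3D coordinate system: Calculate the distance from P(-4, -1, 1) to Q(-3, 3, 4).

d = √[(x₂-x₁)² + (y₂-y₁)² + (z₂-z₁)²]
  = √[1² + 4² + 3²]
  = √[1 + 16 + 9]
  = √26
  ≈ 5.099

5.099


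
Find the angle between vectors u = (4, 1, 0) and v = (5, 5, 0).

u·v = 4·5 + 1·5 + 0·0 = 20 + 5 + 0 = 25
|u| = √(4² + 1² + 0²) = √17 ≈ 4.123
|v| = √(5² + 5² + 0²) = √50 ≈ 7.071
cos θ = (u·v)/(|u||v|) = 25/(4.123·7.071) ≈ 0.8575
θ = arccos(0.8575) ≈ 30.96°

30.96°


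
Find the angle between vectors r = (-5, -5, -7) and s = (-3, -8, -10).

r·s = (-5)·(-3) + (-5)·(-8) + (-7)·(-10) = 15 + 40 + 70 = 125
|r| = √((-5)² + (-5)² + (-7)²) = √99 ≈ 9.95
|s| = √((-3)² + (-8)² + (-10)²) = √173 ≈ 13.15
cos θ = (r·s)/(|r||s|) = 125/(9.95·13.15) ≈ 0.9551
θ = arccos(0.9551) ≈ 17.23°

17.23°


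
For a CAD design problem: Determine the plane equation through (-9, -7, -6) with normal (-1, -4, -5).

The plane through P with normal n = (a, b, c) satisfies n·(r - P) = 0,
i.e. ax + by + cz = a·x₀ + b·y₀ + c·z₀.
d = (-1)·(-9) + (-4)·(-7) + (-5)·(-6)
  = 9 + 28 + 30
  = 67
Equation: -x - 4y - 5z = 67

-x - 4y - 5z = 67


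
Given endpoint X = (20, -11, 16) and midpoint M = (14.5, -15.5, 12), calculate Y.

Y = 2M - X
  = (2·14.5 - 20, 2·(-15.5) - (-11), 2·12 - 16)
  = (29 - 20, -31 + 11, 24 - 16)
  = (9, -20, 8)

(9, -20, 8)


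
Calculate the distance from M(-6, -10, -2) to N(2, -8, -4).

d = √[(x₂-x₁)² + (y₂-y₁)² + (z₂-z₁)²]
  = √[8² + 2² + (-2)²]
  = √[64 + 4 + 4]
  = √72
  ≈ 8.485

8.485


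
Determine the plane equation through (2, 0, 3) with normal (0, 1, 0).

The plane through P with normal n = (a, b, c) satisfies n·(r - P) = 0,
i.e. ax + by + cz = a·x₀ + b·y₀ + c·z₀.
d = 0·2 + 1·0 + 0·3
  = 0 + 0 + 0
  = 0
Equation: y = 0

y = 0


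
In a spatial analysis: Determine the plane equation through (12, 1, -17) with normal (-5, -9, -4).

The plane through P with normal n = (a, b, c) satisfies n·(r - P) = 0,
i.e. ax + by + cz = a·x₀ + b·y₀ + c·z₀.
d = (-5)·12 + (-9)·1 + (-4)·(-17)
  = -60 - 9 + 68
  = -1
Equation: -5x - 9y - 4z = -1

-5x - 9y - 4z = -1


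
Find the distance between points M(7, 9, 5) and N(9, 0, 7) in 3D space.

d = √[(x₂-x₁)² + (y₂-y₁)² + (z₂-z₁)²]
  = √[2² + (-9)² + 2²]
  = √[4 + 81 + 4]
  = √89
  ≈ 9.434

9.434


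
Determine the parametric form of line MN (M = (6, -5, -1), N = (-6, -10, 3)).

Direction vector d = N - M = (-6 - 6, -10 + 5, 3 + 1) = (-12, -5, 4)
Parametric form r = M + t·d:
x = 6 - 12t, y = -5 - 5t, z = -1 + 4t

x = 6 - 12t, y = -5 - 5t, z = -1 + 4t


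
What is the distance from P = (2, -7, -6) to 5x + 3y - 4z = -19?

distance = |a·x₀ + b·y₀ + c·z₀ - d| / √(a² + b² + c²)
  = |5·2 + 3·(-7) + (-4)·(-6) - (-19)| / √(5² + 3² + (-4)²)
  = |10 - 21 + 24 + 19| / √(25 + 9 + 16)
  = |32| / √50
  = 32 / 7.071
  ≈ 4.525

4.525


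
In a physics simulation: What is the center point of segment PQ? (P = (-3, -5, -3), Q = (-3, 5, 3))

M = ((x₁+x₂)/2, (y₁+y₂)/2, (z₁+z₂)/2)
  = ((-3 - 3)/2, (-5 + 5)/2, (-3 + 3)/2)
  = (-6/2, 0/2, 0/2)
  = (-3, 0, 0)

(-3, 0, 0)


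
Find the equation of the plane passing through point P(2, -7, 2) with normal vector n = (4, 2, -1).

The plane through P with normal n = (a, b, c) satisfies n·(r - P) = 0,
i.e. ax + by + cz = a·x₀ + b·y₀ + c·z₀.
d = 4·2 + 2·(-7) + (-1)·2
  = 8 - 14 - 2
  = -8
Equation: 4x + 2y - z = -8

4x + 2y - z = -8


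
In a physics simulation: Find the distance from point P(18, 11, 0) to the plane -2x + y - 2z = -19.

distance = |a·x₀ + b·y₀ + c·z₀ - d| / √(a² + b² + c²)
  = |(-2)·18 + 1·11 + (-2)·0 - (-19)| / √((-2)² + 1² + (-2)²)
  = |-36 + 11 + 0 + 19| / √(4 + 1 + 4)
  = |-6| / √9
  = 6 / 3
  ≈ 2

2


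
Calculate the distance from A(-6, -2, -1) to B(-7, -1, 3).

d = √[(x₂-x₁)² + (y₂-y₁)² + (z₂-z₁)²]
  = √[(-1)² + 1² + 4²]
  = √[1 + 1 + 16]
  = √18
  ≈ 4.243

4.243


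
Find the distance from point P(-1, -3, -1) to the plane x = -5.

distance = |a·x₀ + b·y₀ + c·z₀ - d| / √(a² + b² + c²)
  = |1·(-1) + 0·(-3) + 0·(-1) - (-5)| / √(1² + 0² + 0²)
  = |-1 + 0 + 0 + 5| / √(1 + 0 + 0)
  = |4| / √1
  = 4 / 1
  ≈ 4

4


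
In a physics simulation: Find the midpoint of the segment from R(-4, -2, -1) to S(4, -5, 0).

M = ((x₁+x₂)/2, (y₁+y₂)/2, (z₁+z₂)/2)
  = ((-4 + 4)/2, (-2 - 5)/2, (-1 + 0)/2)
  = (0/2, -7/2, -1/2)
  = (0, -3.5, -0.5)

(0, -3.5, -0.5)


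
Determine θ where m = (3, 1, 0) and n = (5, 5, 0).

m·n = 3·5 + 1·5 + 0·0 = 15 + 5 + 0 = 20
|m| = √(3² + 1² + 0²) = √10 ≈ 3.162
|n| = √(5² + 5² + 0²) = √50 ≈ 7.071
cos θ = (m·n)/(|m||n|) = 20/(3.162·7.071) ≈ 0.8944
θ = arccos(0.8944) ≈ 26.57°

26.57°


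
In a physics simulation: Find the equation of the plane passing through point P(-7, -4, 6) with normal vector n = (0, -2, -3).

The plane through P with normal n = (a, b, c) satisfies n·(r - P) = 0,
i.e. ax + by + cz = a·x₀ + b·y₀ + c·z₀.
d = 0·(-7) + (-2)·(-4) + (-3)·6
  = 0 + 8 - 18
  = -10
Equation: -2y - 3z = -10

-2y - 3z = -10


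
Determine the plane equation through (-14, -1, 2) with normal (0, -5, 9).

The plane through P with normal n = (a, b, c) satisfies n·(r - P) = 0,
i.e. ax + by + cz = a·x₀ + b·y₀ + c·z₀.
d = 0·(-14) + (-5)·(-1) + 9·2
  = 0 + 5 + 18
  = 23
Equation: -5y + 9z = 23

-5y + 9z = 23


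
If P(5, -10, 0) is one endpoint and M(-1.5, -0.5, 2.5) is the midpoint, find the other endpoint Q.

Q = 2M - P
  = (2·(-1.5) - 5, 2·(-0.5) - (-10), 2·2.5 - 0)
  = (-3 - 5, -1 + 10, 5 + 0)
  = (-8, 9, 5)

(-8, 9, 5)


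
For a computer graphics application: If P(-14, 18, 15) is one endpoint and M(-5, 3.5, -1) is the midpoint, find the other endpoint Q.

Q = 2M - P
  = (2·(-5) - (-14), 2·3.5 - 18, 2·(-1) - 15)
  = (-10 + 14, 7 - 18, -2 - 15)
  = (4, -11, -17)

(4, -11, -17)


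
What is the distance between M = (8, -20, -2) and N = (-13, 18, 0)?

d = √[(x₂-x₁)² + (y₂-y₁)² + (z₂-z₁)²]
  = √[(-21)² + 38² + 2²]
  = √[441 + 1444 + 4]
  = √1889
  ≈ 43.46

43.46


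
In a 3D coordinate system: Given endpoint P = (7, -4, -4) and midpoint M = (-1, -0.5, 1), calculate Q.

Q = 2M - P
  = (2·(-1) - 7, 2·(-0.5) - (-4), 2·1 - (-4))
  = (-2 - 7, -1 + 4, 2 + 4)
  = (-9, 3, 6)

(-9, 3, 6)


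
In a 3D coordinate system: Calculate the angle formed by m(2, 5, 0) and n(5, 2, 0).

m·n = 2·5 + 5·2 + 0·0 = 10 + 10 + 0 = 20
|m| = √(2² + 5² + 0²) = √29 ≈ 5.385
|n| = √(5² + 2² + 0²) = √29 ≈ 5.385
cos θ = (m·n)/(|m||n|) = 20/(5.385·5.385) ≈ 0.6897
θ = arccos(0.6897) ≈ 46.4°

46.4°


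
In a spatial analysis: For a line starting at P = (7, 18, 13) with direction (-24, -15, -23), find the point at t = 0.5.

P(t) = P + t·d
  = (7 + (-24)·0.5, 18 + (-15)·0.5, 13 + (-23)·0.5)
  = (7 - 12, 18 - 7.5, 13 - 11.5)
  = (-5, 10.5, 1.5)

(-5, 10.5, 1.5)


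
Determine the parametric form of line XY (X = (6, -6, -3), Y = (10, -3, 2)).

Direction vector d = Y - X = (10 - 6, -3 + 6, 2 + 3) = (4, 3, 5)
Parametric form r = X + t·d:
x = 6 + 4t, y = -6 + 3t, z = -3 + 5t

x = 6 + 4t, y = -6 + 3t, z = -3 + 5t


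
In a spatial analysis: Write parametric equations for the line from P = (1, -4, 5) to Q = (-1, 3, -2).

Direction vector d = Q - P = (-1 - 1, 3 + 4, -2 - 5) = (-2, 7, -7)
Parametric form r = P + t·d:
x = 1 - 2t, y = -4 + 7t, z = 5 - 7t

x = 1 - 2t, y = -4 + 7t, z = 5 - 7t


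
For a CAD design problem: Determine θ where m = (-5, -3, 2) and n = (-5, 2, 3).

m·n = (-5)·(-5) + (-3)·2 + 2·3 = 25 - 6 + 6 = 25
|m| = √((-5)² + (-3)² + 2²) = √38 ≈ 6.164
|n| = √((-5)² + 2² + 3²) = √38 ≈ 6.164
cos θ = (m·n)/(|m||n|) = 25/(6.164·6.164) ≈ 0.6579
θ = arccos(0.6579) ≈ 48.86°

48.86°


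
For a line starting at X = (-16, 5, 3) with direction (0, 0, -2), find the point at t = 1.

P(t) = X + t·d
  = (-16 + 0·1, 5 + 0·1, 3 + (-2)·1)
  = (-16 + 0, 5 + 0, 3 - 2)
  = (-16, 5, 1)

(-16, 5, 1)


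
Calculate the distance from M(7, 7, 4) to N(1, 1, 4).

d = √[(x₂-x₁)² + (y₂-y₁)² + (z₂-z₁)²]
  = √[(-6)² + (-6)² + 0²]
  = √[36 + 36 + 0]
  = √72
  ≈ 8.485

8.485


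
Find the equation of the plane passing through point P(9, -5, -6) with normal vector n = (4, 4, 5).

The plane through P with normal n = (a, b, c) satisfies n·(r - P) = 0,
i.e. ax + by + cz = a·x₀ + b·y₀ + c·z₀.
d = 4·9 + 4·(-5) + 5·(-6)
  = 36 - 20 - 30
  = -14
Equation: 4x + 4y + 5z = -14

4x + 4y + 5z = -14


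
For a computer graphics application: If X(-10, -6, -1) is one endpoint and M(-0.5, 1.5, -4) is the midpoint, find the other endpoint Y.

Y = 2M - X
  = (2·(-0.5) - (-10), 2·1.5 - (-6), 2·(-4) - (-1))
  = (-1 + 10, 3 + 6, -8 + 1)
  = (9, 9, -7)

(9, 9, -7)


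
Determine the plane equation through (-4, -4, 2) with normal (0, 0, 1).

The plane through P with normal n = (a, b, c) satisfies n·(r - P) = 0,
i.e. ax + by + cz = a·x₀ + b·y₀ + c·z₀.
d = 0·(-4) + 0·(-4) + 1·2
  = 0 + 0 + 2
  = 2
Equation: z = 2

z = 2


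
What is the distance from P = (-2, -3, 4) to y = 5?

distance = |a·x₀ + b·y₀ + c·z₀ - d| / √(a² + b² + c²)
  = |0·(-2) + 1·(-3) + 0·4 - 5| / √(0² + 1² + 0²)
  = |0 - 3 + 0 - 5| / √(0 + 1 + 0)
  = |-8| / √1
  = 8 / 1
  ≈ 8

8


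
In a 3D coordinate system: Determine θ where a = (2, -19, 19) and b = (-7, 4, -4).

a·b = 2·(-7) + (-19)·4 + 19·(-4) = -14 - 76 - 76 = -166
|a| = √(2² + (-19)² + 19²) = √726 ≈ 26.94
|b| = √((-7)² + 4² + (-4)²) = √81 ≈ 9
cos θ = (a·b)/(|a||b|) = -166/(26.94·9) ≈ -0.6845
θ = arccos(-0.6845) ≈ 133.2°

133.2°


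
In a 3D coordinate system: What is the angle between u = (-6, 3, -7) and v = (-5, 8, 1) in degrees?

u·v = (-6)·(-5) + 3·8 + (-7)·1 = 30 + 24 - 7 = 47
|u| = √((-6)² + 3² + (-7)²) = √94 ≈ 9.695
|v| = √((-5)² + 8² + 1²) = √90 ≈ 9.487
cos θ = (u·v)/(|u||v|) = 47/(9.695·9.487) ≈ 0.511
θ = arccos(0.511) ≈ 59.27°

59.27°


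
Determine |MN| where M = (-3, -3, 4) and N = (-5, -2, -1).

d = √[(x₂-x₁)² + (y₂-y₁)² + (z₂-z₁)²]
  = √[(-2)² + 1² + (-5)²]
  = √[4 + 1 + 25]
  = √30
  ≈ 5.477

5.477


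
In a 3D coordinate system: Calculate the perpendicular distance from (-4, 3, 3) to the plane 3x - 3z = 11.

distance = |a·x₀ + b·y₀ + c·z₀ - d| / √(a² + b² + c²)
  = |3·(-4) + 0·3 + (-3)·3 - 11| / √(3² + 0² + (-3)²)
  = |-12 + 0 - 9 - 11| / √(9 + 0 + 9)
  = |-32| / √18
  = 32 / 4.243
  ≈ 7.542

7.542


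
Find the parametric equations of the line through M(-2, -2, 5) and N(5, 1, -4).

Direction vector d = N - M = (5 + 2, 1 + 2, -4 - 5) = (7, 3, -9)
Parametric form r = M + t·d:
x = -2 + 7t, y = -2 + 3t, z = 5 - 9t

x = -2 + 7t, y = -2 + 3t, z = 5 - 9t


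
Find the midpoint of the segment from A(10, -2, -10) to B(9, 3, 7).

M = ((x₁+x₂)/2, (y₁+y₂)/2, (z₁+z₂)/2)
  = ((10 + 9)/2, (-2 + 3)/2, (-10 + 7)/2)
  = (19/2, 1/2, -3/2)
  = (9.5, 0.5, -1.5)

(9.5, 0.5, -1.5)


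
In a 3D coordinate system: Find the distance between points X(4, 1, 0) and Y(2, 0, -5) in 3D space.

d = √[(x₂-x₁)² + (y₂-y₁)² + (z₂-z₁)²]
  = √[(-2)² + (-1)² + (-5)²]
  = √[4 + 1 + 25]
  = √30
  ≈ 5.477

5.477


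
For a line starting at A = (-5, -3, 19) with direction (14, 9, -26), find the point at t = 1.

P(t) = A + t·d
  = (-5 + 14·1, -3 + 9·1, 19 + (-26)·1)
  = (-5 + 14, -3 + 9, 19 - 26)
  = (9, 6, -7)

(9, 6, -7)


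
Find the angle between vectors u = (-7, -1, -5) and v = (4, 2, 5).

u·v = (-7)·4 + (-1)·2 + (-5)·5 = -28 - 2 - 25 = -55
|u| = √((-7)² + (-1)² + (-5)²) = √75 ≈ 8.66
|v| = √(4² + 2² + 5²) = √45 ≈ 6.708
cos θ = (u·v)/(|u||v|) = -55/(8.66·6.708) ≈ -0.9467
θ = arccos(-0.9467) ≈ 161.2°

161.2°


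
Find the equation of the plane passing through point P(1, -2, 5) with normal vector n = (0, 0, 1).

The plane through P with normal n = (a, b, c) satisfies n·(r - P) = 0,
i.e. ax + by + cz = a·x₀ + b·y₀ + c·z₀.
d = 0·1 + 0·(-2) + 1·5
  = 0 + 0 + 5
  = 5
Equation: z = 5

z = 5


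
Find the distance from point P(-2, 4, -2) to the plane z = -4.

distance = |a·x₀ + b·y₀ + c·z₀ - d| / √(a² + b² + c²)
  = |0·(-2) + 0·4 + 1·(-2) - (-4)| / √(0² + 0² + 1²)
  = |0 + 0 - 2 + 4| / √(0 + 0 + 1)
  = |2| / √1
  = 2 / 1
  ≈ 2

2


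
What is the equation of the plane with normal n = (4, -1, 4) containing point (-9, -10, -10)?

The plane through P with normal n = (a, b, c) satisfies n·(r - P) = 0,
i.e. ax + by + cz = a·x₀ + b·y₀ + c·z₀.
d = 4·(-9) + (-1)·(-10) + 4·(-10)
  = -36 + 10 - 40
  = -66
Equation: 4x - y + 4z = -66

4x - y + 4z = -66


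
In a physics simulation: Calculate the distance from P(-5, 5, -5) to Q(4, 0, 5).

d = √[(x₂-x₁)² + (y₂-y₁)² + (z₂-z₁)²]
  = √[9² + (-5)² + 10²]
  = √[81 + 25 + 100]
  = √206
  ≈ 14.35

14.35


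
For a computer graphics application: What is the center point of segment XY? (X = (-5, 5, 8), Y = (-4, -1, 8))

M = ((x₁+x₂)/2, (y₁+y₂)/2, (z₁+z₂)/2)
  = ((-5 - 4)/2, (5 - 1)/2, (8 + 8)/2)
  = (-9/2, 4/2, 16/2)
  = (-4.5, 2, 8)

(-4.5, 2, 8)


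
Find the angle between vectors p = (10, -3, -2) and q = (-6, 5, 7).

p·q = 10·(-6) + (-3)·5 + (-2)·7 = -60 - 15 - 14 = -89
|p| = √(10² + (-3)² + (-2)²) = √113 ≈ 10.63
|q| = √((-6)² + 5² + 7²) = √110 ≈ 10.49
cos θ = (p·q)/(|p||q|) = -89/(10.63·10.49) ≈ -0.7983
θ = arccos(-0.7983) ≈ 143°

143°


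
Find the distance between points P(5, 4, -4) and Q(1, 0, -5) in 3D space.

d = √[(x₂-x₁)² + (y₂-y₁)² + (z₂-z₁)²]
  = √[(-4)² + (-4)² + (-1)²]
  = √[16 + 16 + 1]
  = √33
  ≈ 5.745

5.745


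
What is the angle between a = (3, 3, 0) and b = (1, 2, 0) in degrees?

a·b = 3·1 + 3·2 + 0·0 = 3 + 6 + 0 = 9
|a| = √(3² + 3² + 0²) = √18 ≈ 4.243
|b| = √(1² + 2² + 0²) = √5 ≈ 2.236
cos θ = (a·b)/(|a||b|) = 9/(4.243·2.236) ≈ 0.9487
θ = arccos(0.9487) ≈ 18.43°

18.43°


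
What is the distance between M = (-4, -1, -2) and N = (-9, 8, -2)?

d = √[(x₂-x₁)² + (y₂-y₁)² + (z₂-z₁)²]
  = √[(-5)² + 9² + 0²]
  = √[25 + 81 + 0]
  = √106
  ≈ 10.3

10.3
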